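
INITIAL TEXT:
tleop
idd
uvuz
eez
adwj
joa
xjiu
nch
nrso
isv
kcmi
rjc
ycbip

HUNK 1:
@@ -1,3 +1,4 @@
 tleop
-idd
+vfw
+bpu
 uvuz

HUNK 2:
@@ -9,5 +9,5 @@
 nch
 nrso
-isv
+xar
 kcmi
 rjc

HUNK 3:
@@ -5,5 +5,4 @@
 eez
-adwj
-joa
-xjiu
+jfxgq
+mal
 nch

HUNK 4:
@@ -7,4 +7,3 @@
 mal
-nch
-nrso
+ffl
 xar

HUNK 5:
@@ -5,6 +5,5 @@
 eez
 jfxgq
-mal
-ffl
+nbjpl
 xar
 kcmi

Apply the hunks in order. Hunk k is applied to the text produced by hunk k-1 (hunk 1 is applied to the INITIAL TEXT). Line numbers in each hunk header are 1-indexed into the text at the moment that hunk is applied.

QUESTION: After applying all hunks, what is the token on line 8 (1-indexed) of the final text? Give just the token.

Hunk 1: at line 1 remove [idd] add [vfw,bpu] -> 14 lines: tleop vfw bpu uvuz eez adwj joa xjiu nch nrso isv kcmi rjc ycbip
Hunk 2: at line 9 remove [isv] add [xar] -> 14 lines: tleop vfw bpu uvuz eez adwj joa xjiu nch nrso xar kcmi rjc ycbip
Hunk 3: at line 5 remove [adwj,joa,xjiu] add [jfxgq,mal] -> 13 lines: tleop vfw bpu uvuz eez jfxgq mal nch nrso xar kcmi rjc ycbip
Hunk 4: at line 7 remove [nch,nrso] add [ffl] -> 12 lines: tleop vfw bpu uvuz eez jfxgq mal ffl xar kcmi rjc ycbip
Hunk 5: at line 5 remove [mal,ffl] add [nbjpl] -> 11 lines: tleop vfw bpu uvuz eez jfxgq nbjpl xar kcmi rjc ycbip
Final line 8: xar

Answer: xar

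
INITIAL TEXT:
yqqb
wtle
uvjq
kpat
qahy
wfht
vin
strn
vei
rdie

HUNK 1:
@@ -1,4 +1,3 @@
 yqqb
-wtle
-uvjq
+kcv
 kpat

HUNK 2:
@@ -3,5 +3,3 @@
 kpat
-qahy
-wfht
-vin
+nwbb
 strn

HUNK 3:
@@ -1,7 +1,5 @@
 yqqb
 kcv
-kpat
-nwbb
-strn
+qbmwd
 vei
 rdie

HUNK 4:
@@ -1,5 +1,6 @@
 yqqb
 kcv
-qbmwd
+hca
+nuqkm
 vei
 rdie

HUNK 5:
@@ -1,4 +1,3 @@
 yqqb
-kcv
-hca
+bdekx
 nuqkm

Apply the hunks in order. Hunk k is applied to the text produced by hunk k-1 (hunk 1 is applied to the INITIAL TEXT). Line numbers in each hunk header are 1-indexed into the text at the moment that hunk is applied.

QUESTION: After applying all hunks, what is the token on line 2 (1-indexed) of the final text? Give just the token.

Hunk 1: at line 1 remove [wtle,uvjq] add [kcv] -> 9 lines: yqqb kcv kpat qahy wfht vin strn vei rdie
Hunk 2: at line 3 remove [qahy,wfht,vin] add [nwbb] -> 7 lines: yqqb kcv kpat nwbb strn vei rdie
Hunk 3: at line 1 remove [kpat,nwbb,strn] add [qbmwd] -> 5 lines: yqqb kcv qbmwd vei rdie
Hunk 4: at line 1 remove [qbmwd] add [hca,nuqkm] -> 6 lines: yqqb kcv hca nuqkm vei rdie
Hunk 5: at line 1 remove [kcv,hca] add [bdekx] -> 5 lines: yqqb bdekx nuqkm vei rdie
Final line 2: bdekx

Answer: bdekx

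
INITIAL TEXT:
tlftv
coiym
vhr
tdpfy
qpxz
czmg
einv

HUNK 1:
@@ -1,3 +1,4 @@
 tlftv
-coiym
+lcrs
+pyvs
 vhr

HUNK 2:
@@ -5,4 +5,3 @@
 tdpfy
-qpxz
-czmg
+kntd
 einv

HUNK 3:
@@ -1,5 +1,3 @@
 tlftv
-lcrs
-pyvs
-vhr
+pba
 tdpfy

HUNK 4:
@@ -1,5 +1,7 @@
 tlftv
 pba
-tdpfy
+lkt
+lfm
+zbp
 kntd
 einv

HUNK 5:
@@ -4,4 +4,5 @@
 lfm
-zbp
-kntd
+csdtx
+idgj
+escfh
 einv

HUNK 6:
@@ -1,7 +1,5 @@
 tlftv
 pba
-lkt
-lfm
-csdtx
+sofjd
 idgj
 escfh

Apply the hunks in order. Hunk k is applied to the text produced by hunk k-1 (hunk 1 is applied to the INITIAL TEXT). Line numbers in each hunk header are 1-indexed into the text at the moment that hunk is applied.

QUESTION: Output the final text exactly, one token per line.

Answer: tlftv
pba
sofjd
idgj
escfh
einv

Derivation:
Hunk 1: at line 1 remove [coiym] add [lcrs,pyvs] -> 8 lines: tlftv lcrs pyvs vhr tdpfy qpxz czmg einv
Hunk 2: at line 5 remove [qpxz,czmg] add [kntd] -> 7 lines: tlftv lcrs pyvs vhr tdpfy kntd einv
Hunk 3: at line 1 remove [lcrs,pyvs,vhr] add [pba] -> 5 lines: tlftv pba tdpfy kntd einv
Hunk 4: at line 1 remove [tdpfy] add [lkt,lfm,zbp] -> 7 lines: tlftv pba lkt lfm zbp kntd einv
Hunk 5: at line 4 remove [zbp,kntd] add [csdtx,idgj,escfh] -> 8 lines: tlftv pba lkt lfm csdtx idgj escfh einv
Hunk 6: at line 1 remove [lkt,lfm,csdtx] add [sofjd] -> 6 lines: tlftv pba sofjd idgj escfh einv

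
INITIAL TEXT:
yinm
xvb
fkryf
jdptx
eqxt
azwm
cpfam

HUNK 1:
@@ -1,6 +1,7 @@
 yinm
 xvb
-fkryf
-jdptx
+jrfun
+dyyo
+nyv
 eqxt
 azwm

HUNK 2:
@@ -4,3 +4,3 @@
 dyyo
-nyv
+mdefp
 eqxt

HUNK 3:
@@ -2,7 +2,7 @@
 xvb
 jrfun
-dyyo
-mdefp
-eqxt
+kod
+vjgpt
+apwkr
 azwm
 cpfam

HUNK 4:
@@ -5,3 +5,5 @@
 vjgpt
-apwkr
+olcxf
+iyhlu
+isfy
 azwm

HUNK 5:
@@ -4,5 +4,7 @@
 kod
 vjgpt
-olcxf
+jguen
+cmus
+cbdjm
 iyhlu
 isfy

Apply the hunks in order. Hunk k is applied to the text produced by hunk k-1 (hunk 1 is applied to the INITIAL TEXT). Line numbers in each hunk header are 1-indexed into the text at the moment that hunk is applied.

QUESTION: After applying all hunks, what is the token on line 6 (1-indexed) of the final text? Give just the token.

Answer: jguen

Derivation:
Hunk 1: at line 1 remove [fkryf,jdptx] add [jrfun,dyyo,nyv] -> 8 lines: yinm xvb jrfun dyyo nyv eqxt azwm cpfam
Hunk 2: at line 4 remove [nyv] add [mdefp] -> 8 lines: yinm xvb jrfun dyyo mdefp eqxt azwm cpfam
Hunk 3: at line 2 remove [dyyo,mdefp,eqxt] add [kod,vjgpt,apwkr] -> 8 lines: yinm xvb jrfun kod vjgpt apwkr azwm cpfam
Hunk 4: at line 5 remove [apwkr] add [olcxf,iyhlu,isfy] -> 10 lines: yinm xvb jrfun kod vjgpt olcxf iyhlu isfy azwm cpfam
Hunk 5: at line 4 remove [olcxf] add [jguen,cmus,cbdjm] -> 12 lines: yinm xvb jrfun kod vjgpt jguen cmus cbdjm iyhlu isfy azwm cpfam
Final line 6: jguen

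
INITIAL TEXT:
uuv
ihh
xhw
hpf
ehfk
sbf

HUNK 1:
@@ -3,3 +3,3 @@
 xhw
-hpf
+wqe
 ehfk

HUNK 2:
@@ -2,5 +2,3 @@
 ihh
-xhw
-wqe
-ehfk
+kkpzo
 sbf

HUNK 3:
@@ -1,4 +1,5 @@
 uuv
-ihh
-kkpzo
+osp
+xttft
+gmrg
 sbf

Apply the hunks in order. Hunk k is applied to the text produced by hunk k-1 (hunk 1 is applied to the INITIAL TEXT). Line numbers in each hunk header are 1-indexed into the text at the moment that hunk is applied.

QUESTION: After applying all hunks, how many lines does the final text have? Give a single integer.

Hunk 1: at line 3 remove [hpf] add [wqe] -> 6 lines: uuv ihh xhw wqe ehfk sbf
Hunk 2: at line 2 remove [xhw,wqe,ehfk] add [kkpzo] -> 4 lines: uuv ihh kkpzo sbf
Hunk 3: at line 1 remove [ihh,kkpzo] add [osp,xttft,gmrg] -> 5 lines: uuv osp xttft gmrg sbf
Final line count: 5

Answer: 5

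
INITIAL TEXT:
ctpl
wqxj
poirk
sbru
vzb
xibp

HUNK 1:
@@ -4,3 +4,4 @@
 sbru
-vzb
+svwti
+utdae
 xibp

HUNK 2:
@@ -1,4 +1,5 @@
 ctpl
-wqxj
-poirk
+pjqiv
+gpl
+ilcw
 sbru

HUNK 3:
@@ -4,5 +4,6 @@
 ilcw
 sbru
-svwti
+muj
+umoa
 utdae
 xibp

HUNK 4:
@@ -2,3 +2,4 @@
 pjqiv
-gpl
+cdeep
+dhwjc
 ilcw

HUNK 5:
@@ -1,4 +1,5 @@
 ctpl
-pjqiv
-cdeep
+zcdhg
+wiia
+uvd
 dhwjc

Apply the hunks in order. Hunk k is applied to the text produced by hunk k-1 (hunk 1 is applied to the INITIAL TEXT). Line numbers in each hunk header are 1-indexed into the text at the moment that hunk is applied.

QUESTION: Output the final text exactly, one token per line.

Answer: ctpl
zcdhg
wiia
uvd
dhwjc
ilcw
sbru
muj
umoa
utdae
xibp

Derivation:
Hunk 1: at line 4 remove [vzb] add [svwti,utdae] -> 7 lines: ctpl wqxj poirk sbru svwti utdae xibp
Hunk 2: at line 1 remove [wqxj,poirk] add [pjqiv,gpl,ilcw] -> 8 lines: ctpl pjqiv gpl ilcw sbru svwti utdae xibp
Hunk 3: at line 4 remove [svwti] add [muj,umoa] -> 9 lines: ctpl pjqiv gpl ilcw sbru muj umoa utdae xibp
Hunk 4: at line 2 remove [gpl] add [cdeep,dhwjc] -> 10 lines: ctpl pjqiv cdeep dhwjc ilcw sbru muj umoa utdae xibp
Hunk 5: at line 1 remove [pjqiv,cdeep] add [zcdhg,wiia,uvd] -> 11 lines: ctpl zcdhg wiia uvd dhwjc ilcw sbru muj umoa utdae xibp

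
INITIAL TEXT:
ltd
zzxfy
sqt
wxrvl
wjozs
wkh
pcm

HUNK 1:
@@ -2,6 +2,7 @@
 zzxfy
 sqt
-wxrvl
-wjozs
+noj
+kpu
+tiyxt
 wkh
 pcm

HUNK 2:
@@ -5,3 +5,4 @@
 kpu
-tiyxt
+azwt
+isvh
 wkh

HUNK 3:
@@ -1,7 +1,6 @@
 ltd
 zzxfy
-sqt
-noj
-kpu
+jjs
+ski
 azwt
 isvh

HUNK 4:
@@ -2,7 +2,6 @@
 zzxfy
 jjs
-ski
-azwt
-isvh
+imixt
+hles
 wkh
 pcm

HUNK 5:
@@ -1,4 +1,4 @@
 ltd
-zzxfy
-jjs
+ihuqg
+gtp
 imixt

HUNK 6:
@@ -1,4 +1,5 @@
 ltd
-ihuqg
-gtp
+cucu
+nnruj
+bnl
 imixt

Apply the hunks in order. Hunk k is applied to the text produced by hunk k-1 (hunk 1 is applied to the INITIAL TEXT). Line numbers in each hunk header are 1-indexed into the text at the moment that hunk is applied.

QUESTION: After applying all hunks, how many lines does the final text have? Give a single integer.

Answer: 8

Derivation:
Hunk 1: at line 2 remove [wxrvl,wjozs] add [noj,kpu,tiyxt] -> 8 lines: ltd zzxfy sqt noj kpu tiyxt wkh pcm
Hunk 2: at line 5 remove [tiyxt] add [azwt,isvh] -> 9 lines: ltd zzxfy sqt noj kpu azwt isvh wkh pcm
Hunk 3: at line 1 remove [sqt,noj,kpu] add [jjs,ski] -> 8 lines: ltd zzxfy jjs ski azwt isvh wkh pcm
Hunk 4: at line 2 remove [ski,azwt,isvh] add [imixt,hles] -> 7 lines: ltd zzxfy jjs imixt hles wkh pcm
Hunk 5: at line 1 remove [zzxfy,jjs] add [ihuqg,gtp] -> 7 lines: ltd ihuqg gtp imixt hles wkh pcm
Hunk 6: at line 1 remove [ihuqg,gtp] add [cucu,nnruj,bnl] -> 8 lines: ltd cucu nnruj bnl imixt hles wkh pcm
Final line count: 8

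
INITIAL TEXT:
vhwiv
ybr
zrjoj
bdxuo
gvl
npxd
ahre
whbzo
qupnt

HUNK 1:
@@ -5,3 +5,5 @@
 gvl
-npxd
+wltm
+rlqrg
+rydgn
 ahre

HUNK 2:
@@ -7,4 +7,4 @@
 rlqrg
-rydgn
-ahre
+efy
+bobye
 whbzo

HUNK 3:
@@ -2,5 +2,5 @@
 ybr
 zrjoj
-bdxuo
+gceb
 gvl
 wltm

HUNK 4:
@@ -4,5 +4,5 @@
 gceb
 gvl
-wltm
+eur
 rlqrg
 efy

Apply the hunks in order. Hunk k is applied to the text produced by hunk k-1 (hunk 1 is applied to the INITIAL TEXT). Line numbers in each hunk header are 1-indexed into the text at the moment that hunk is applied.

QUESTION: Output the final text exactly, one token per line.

Answer: vhwiv
ybr
zrjoj
gceb
gvl
eur
rlqrg
efy
bobye
whbzo
qupnt

Derivation:
Hunk 1: at line 5 remove [npxd] add [wltm,rlqrg,rydgn] -> 11 lines: vhwiv ybr zrjoj bdxuo gvl wltm rlqrg rydgn ahre whbzo qupnt
Hunk 2: at line 7 remove [rydgn,ahre] add [efy,bobye] -> 11 lines: vhwiv ybr zrjoj bdxuo gvl wltm rlqrg efy bobye whbzo qupnt
Hunk 3: at line 2 remove [bdxuo] add [gceb] -> 11 lines: vhwiv ybr zrjoj gceb gvl wltm rlqrg efy bobye whbzo qupnt
Hunk 4: at line 4 remove [wltm] add [eur] -> 11 lines: vhwiv ybr zrjoj gceb gvl eur rlqrg efy bobye whbzo qupnt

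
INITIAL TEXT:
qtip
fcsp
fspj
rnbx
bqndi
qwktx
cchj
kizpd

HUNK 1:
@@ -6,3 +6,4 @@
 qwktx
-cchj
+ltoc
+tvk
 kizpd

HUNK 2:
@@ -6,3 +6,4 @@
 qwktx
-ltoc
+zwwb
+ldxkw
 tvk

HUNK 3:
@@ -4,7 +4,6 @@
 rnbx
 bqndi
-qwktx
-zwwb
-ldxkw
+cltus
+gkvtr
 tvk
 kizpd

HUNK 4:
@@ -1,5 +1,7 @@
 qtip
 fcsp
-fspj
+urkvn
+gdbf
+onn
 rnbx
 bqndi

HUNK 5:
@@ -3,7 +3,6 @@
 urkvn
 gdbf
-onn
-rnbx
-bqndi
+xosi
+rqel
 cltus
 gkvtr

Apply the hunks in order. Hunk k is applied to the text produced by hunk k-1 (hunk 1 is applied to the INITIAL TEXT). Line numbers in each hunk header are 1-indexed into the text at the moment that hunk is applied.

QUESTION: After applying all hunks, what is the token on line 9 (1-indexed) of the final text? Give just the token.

Answer: tvk

Derivation:
Hunk 1: at line 6 remove [cchj] add [ltoc,tvk] -> 9 lines: qtip fcsp fspj rnbx bqndi qwktx ltoc tvk kizpd
Hunk 2: at line 6 remove [ltoc] add [zwwb,ldxkw] -> 10 lines: qtip fcsp fspj rnbx bqndi qwktx zwwb ldxkw tvk kizpd
Hunk 3: at line 4 remove [qwktx,zwwb,ldxkw] add [cltus,gkvtr] -> 9 lines: qtip fcsp fspj rnbx bqndi cltus gkvtr tvk kizpd
Hunk 4: at line 1 remove [fspj] add [urkvn,gdbf,onn] -> 11 lines: qtip fcsp urkvn gdbf onn rnbx bqndi cltus gkvtr tvk kizpd
Hunk 5: at line 3 remove [onn,rnbx,bqndi] add [xosi,rqel] -> 10 lines: qtip fcsp urkvn gdbf xosi rqel cltus gkvtr tvk kizpd
Final line 9: tvk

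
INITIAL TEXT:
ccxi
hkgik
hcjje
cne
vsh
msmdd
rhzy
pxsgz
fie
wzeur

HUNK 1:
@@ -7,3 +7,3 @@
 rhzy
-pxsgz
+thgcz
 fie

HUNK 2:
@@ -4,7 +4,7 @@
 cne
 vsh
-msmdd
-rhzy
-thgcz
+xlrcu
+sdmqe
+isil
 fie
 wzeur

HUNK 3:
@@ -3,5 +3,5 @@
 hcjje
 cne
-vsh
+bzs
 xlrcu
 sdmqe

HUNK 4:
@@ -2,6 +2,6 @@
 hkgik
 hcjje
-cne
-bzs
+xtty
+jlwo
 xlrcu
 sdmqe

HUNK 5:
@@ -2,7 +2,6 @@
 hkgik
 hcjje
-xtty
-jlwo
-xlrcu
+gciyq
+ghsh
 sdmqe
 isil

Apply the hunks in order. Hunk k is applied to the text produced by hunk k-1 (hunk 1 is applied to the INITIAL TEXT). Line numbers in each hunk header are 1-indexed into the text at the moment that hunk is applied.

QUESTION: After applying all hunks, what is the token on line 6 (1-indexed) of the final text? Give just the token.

Hunk 1: at line 7 remove [pxsgz] add [thgcz] -> 10 lines: ccxi hkgik hcjje cne vsh msmdd rhzy thgcz fie wzeur
Hunk 2: at line 4 remove [msmdd,rhzy,thgcz] add [xlrcu,sdmqe,isil] -> 10 lines: ccxi hkgik hcjje cne vsh xlrcu sdmqe isil fie wzeur
Hunk 3: at line 3 remove [vsh] add [bzs] -> 10 lines: ccxi hkgik hcjje cne bzs xlrcu sdmqe isil fie wzeur
Hunk 4: at line 2 remove [cne,bzs] add [xtty,jlwo] -> 10 lines: ccxi hkgik hcjje xtty jlwo xlrcu sdmqe isil fie wzeur
Hunk 5: at line 2 remove [xtty,jlwo,xlrcu] add [gciyq,ghsh] -> 9 lines: ccxi hkgik hcjje gciyq ghsh sdmqe isil fie wzeur
Final line 6: sdmqe

Answer: sdmqe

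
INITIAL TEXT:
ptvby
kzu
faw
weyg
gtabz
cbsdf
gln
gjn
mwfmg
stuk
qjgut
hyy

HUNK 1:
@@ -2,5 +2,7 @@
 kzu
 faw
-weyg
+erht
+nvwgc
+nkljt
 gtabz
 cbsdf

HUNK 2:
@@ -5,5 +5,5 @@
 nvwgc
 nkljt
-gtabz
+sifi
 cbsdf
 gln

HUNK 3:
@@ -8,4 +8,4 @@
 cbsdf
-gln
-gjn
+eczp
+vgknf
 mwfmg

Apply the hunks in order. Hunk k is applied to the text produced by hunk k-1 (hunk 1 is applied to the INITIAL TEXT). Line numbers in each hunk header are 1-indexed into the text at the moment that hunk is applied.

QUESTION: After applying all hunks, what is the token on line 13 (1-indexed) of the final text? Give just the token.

Answer: qjgut

Derivation:
Hunk 1: at line 2 remove [weyg] add [erht,nvwgc,nkljt] -> 14 lines: ptvby kzu faw erht nvwgc nkljt gtabz cbsdf gln gjn mwfmg stuk qjgut hyy
Hunk 2: at line 5 remove [gtabz] add [sifi] -> 14 lines: ptvby kzu faw erht nvwgc nkljt sifi cbsdf gln gjn mwfmg stuk qjgut hyy
Hunk 3: at line 8 remove [gln,gjn] add [eczp,vgknf] -> 14 lines: ptvby kzu faw erht nvwgc nkljt sifi cbsdf eczp vgknf mwfmg stuk qjgut hyy
Final line 13: qjgut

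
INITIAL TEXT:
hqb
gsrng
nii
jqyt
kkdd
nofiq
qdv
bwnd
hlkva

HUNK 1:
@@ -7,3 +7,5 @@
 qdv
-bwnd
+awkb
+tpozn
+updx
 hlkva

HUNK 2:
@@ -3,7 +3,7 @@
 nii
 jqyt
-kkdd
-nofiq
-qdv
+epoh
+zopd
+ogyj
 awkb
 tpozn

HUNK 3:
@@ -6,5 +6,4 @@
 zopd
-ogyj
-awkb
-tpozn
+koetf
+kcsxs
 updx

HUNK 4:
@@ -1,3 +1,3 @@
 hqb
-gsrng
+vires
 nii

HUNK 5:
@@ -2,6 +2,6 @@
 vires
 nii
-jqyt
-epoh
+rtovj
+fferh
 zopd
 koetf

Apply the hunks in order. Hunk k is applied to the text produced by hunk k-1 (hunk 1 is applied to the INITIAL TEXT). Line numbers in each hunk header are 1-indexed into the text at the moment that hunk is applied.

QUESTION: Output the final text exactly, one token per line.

Answer: hqb
vires
nii
rtovj
fferh
zopd
koetf
kcsxs
updx
hlkva

Derivation:
Hunk 1: at line 7 remove [bwnd] add [awkb,tpozn,updx] -> 11 lines: hqb gsrng nii jqyt kkdd nofiq qdv awkb tpozn updx hlkva
Hunk 2: at line 3 remove [kkdd,nofiq,qdv] add [epoh,zopd,ogyj] -> 11 lines: hqb gsrng nii jqyt epoh zopd ogyj awkb tpozn updx hlkva
Hunk 3: at line 6 remove [ogyj,awkb,tpozn] add [koetf,kcsxs] -> 10 lines: hqb gsrng nii jqyt epoh zopd koetf kcsxs updx hlkva
Hunk 4: at line 1 remove [gsrng] add [vires] -> 10 lines: hqb vires nii jqyt epoh zopd koetf kcsxs updx hlkva
Hunk 5: at line 2 remove [jqyt,epoh] add [rtovj,fferh] -> 10 lines: hqb vires nii rtovj fferh zopd koetf kcsxs updx hlkva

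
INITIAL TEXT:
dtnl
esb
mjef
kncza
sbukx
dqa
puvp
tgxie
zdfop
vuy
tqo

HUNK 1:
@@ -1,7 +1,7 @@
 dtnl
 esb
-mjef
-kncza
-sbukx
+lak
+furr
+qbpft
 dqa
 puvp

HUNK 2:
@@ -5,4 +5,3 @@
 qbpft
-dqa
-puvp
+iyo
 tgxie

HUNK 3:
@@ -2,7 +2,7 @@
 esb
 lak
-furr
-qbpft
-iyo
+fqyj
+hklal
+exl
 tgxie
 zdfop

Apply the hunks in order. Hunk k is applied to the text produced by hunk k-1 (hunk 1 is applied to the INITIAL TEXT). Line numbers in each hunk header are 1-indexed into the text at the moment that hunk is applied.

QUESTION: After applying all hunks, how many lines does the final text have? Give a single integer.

Hunk 1: at line 1 remove [mjef,kncza,sbukx] add [lak,furr,qbpft] -> 11 lines: dtnl esb lak furr qbpft dqa puvp tgxie zdfop vuy tqo
Hunk 2: at line 5 remove [dqa,puvp] add [iyo] -> 10 lines: dtnl esb lak furr qbpft iyo tgxie zdfop vuy tqo
Hunk 3: at line 2 remove [furr,qbpft,iyo] add [fqyj,hklal,exl] -> 10 lines: dtnl esb lak fqyj hklal exl tgxie zdfop vuy tqo
Final line count: 10

Answer: 10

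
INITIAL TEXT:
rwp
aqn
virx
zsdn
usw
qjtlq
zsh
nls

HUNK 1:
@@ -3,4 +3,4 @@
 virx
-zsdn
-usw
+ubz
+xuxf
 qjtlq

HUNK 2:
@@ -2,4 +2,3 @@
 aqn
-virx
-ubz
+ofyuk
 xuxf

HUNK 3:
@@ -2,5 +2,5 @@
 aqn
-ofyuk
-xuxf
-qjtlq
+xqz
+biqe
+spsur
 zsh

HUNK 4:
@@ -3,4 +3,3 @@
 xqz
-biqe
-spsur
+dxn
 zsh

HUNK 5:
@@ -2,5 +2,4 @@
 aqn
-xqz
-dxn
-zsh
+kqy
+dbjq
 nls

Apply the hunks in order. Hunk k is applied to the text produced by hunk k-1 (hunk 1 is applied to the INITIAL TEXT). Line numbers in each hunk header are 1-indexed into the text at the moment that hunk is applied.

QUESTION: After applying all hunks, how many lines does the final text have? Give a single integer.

Answer: 5

Derivation:
Hunk 1: at line 3 remove [zsdn,usw] add [ubz,xuxf] -> 8 lines: rwp aqn virx ubz xuxf qjtlq zsh nls
Hunk 2: at line 2 remove [virx,ubz] add [ofyuk] -> 7 lines: rwp aqn ofyuk xuxf qjtlq zsh nls
Hunk 3: at line 2 remove [ofyuk,xuxf,qjtlq] add [xqz,biqe,spsur] -> 7 lines: rwp aqn xqz biqe spsur zsh nls
Hunk 4: at line 3 remove [biqe,spsur] add [dxn] -> 6 lines: rwp aqn xqz dxn zsh nls
Hunk 5: at line 2 remove [xqz,dxn,zsh] add [kqy,dbjq] -> 5 lines: rwp aqn kqy dbjq nls
Final line count: 5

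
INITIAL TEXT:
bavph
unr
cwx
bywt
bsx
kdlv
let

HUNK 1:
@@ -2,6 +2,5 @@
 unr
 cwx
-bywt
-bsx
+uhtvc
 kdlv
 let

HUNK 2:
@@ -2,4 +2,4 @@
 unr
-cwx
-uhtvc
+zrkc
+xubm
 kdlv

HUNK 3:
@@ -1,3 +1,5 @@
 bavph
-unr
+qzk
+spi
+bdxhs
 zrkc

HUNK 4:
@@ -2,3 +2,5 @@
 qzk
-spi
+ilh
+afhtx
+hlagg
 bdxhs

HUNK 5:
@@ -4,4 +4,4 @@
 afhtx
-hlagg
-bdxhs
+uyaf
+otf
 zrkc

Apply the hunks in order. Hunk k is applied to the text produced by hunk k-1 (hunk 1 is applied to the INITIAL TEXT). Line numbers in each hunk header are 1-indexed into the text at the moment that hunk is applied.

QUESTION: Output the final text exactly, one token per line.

Hunk 1: at line 2 remove [bywt,bsx] add [uhtvc] -> 6 lines: bavph unr cwx uhtvc kdlv let
Hunk 2: at line 2 remove [cwx,uhtvc] add [zrkc,xubm] -> 6 lines: bavph unr zrkc xubm kdlv let
Hunk 3: at line 1 remove [unr] add [qzk,spi,bdxhs] -> 8 lines: bavph qzk spi bdxhs zrkc xubm kdlv let
Hunk 4: at line 2 remove [spi] add [ilh,afhtx,hlagg] -> 10 lines: bavph qzk ilh afhtx hlagg bdxhs zrkc xubm kdlv let
Hunk 5: at line 4 remove [hlagg,bdxhs] add [uyaf,otf] -> 10 lines: bavph qzk ilh afhtx uyaf otf zrkc xubm kdlv let

Answer: bavph
qzk
ilh
afhtx
uyaf
otf
zrkc
xubm
kdlv
let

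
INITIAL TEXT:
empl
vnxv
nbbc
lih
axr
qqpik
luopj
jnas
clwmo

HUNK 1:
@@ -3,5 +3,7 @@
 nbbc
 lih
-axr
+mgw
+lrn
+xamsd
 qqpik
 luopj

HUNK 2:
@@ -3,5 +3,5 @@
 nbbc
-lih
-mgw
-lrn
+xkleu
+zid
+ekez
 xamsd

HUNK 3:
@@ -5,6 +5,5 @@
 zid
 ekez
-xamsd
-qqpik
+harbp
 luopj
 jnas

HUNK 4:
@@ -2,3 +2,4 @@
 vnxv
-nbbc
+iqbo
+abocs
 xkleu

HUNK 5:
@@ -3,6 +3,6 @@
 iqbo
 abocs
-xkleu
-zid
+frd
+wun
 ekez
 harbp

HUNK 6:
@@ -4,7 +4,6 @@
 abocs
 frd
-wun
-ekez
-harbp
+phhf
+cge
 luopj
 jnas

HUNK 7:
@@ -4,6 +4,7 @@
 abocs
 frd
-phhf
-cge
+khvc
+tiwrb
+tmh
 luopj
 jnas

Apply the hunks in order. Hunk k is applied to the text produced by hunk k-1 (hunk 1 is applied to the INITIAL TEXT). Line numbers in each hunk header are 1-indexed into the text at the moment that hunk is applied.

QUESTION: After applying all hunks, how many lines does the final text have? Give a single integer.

Hunk 1: at line 3 remove [axr] add [mgw,lrn,xamsd] -> 11 lines: empl vnxv nbbc lih mgw lrn xamsd qqpik luopj jnas clwmo
Hunk 2: at line 3 remove [lih,mgw,lrn] add [xkleu,zid,ekez] -> 11 lines: empl vnxv nbbc xkleu zid ekez xamsd qqpik luopj jnas clwmo
Hunk 3: at line 5 remove [xamsd,qqpik] add [harbp] -> 10 lines: empl vnxv nbbc xkleu zid ekez harbp luopj jnas clwmo
Hunk 4: at line 2 remove [nbbc] add [iqbo,abocs] -> 11 lines: empl vnxv iqbo abocs xkleu zid ekez harbp luopj jnas clwmo
Hunk 5: at line 3 remove [xkleu,zid] add [frd,wun] -> 11 lines: empl vnxv iqbo abocs frd wun ekez harbp luopj jnas clwmo
Hunk 6: at line 4 remove [wun,ekez,harbp] add [phhf,cge] -> 10 lines: empl vnxv iqbo abocs frd phhf cge luopj jnas clwmo
Hunk 7: at line 4 remove [phhf,cge] add [khvc,tiwrb,tmh] -> 11 lines: empl vnxv iqbo abocs frd khvc tiwrb tmh luopj jnas clwmo
Final line count: 11

Answer: 11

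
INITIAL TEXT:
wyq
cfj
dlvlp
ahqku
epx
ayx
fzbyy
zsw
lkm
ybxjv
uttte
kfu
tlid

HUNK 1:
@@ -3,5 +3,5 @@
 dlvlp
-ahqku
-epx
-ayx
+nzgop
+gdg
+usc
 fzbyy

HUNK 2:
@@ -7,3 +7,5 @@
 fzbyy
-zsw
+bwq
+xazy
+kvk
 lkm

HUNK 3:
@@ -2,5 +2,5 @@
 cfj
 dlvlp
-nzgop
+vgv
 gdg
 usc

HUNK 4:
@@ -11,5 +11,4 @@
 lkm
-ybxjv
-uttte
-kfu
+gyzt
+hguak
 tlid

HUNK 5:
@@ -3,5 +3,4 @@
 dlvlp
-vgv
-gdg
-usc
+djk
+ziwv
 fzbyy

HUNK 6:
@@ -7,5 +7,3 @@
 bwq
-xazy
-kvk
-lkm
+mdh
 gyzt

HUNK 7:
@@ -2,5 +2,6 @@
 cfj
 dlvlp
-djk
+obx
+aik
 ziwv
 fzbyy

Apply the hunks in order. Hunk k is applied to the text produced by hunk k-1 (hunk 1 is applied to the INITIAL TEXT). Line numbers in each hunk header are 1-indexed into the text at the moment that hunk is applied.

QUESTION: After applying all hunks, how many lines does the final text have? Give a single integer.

Answer: 12

Derivation:
Hunk 1: at line 3 remove [ahqku,epx,ayx] add [nzgop,gdg,usc] -> 13 lines: wyq cfj dlvlp nzgop gdg usc fzbyy zsw lkm ybxjv uttte kfu tlid
Hunk 2: at line 7 remove [zsw] add [bwq,xazy,kvk] -> 15 lines: wyq cfj dlvlp nzgop gdg usc fzbyy bwq xazy kvk lkm ybxjv uttte kfu tlid
Hunk 3: at line 2 remove [nzgop] add [vgv] -> 15 lines: wyq cfj dlvlp vgv gdg usc fzbyy bwq xazy kvk lkm ybxjv uttte kfu tlid
Hunk 4: at line 11 remove [ybxjv,uttte,kfu] add [gyzt,hguak] -> 14 lines: wyq cfj dlvlp vgv gdg usc fzbyy bwq xazy kvk lkm gyzt hguak tlid
Hunk 5: at line 3 remove [vgv,gdg,usc] add [djk,ziwv] -> 13 lines: wyq cfj dlvlp djk ziwv fzbyy bwq xazy kvk lkm gyzt hguak tlid
Hunk 6: at line 7 remove [xazy,kvk,lkm] add [mdh] -> 11 lines: wyq cfj dlvlp djk ziwv fzbyy bwq mdh gyzt hguak tlid
Hunk 7: at line 2 remove [djk] add [obx,aik] -> 12 lines: wyq cfj dlvlp obx aik ziwv fzbyy bwq mdh gyzt hguak tlid
Final line count: 12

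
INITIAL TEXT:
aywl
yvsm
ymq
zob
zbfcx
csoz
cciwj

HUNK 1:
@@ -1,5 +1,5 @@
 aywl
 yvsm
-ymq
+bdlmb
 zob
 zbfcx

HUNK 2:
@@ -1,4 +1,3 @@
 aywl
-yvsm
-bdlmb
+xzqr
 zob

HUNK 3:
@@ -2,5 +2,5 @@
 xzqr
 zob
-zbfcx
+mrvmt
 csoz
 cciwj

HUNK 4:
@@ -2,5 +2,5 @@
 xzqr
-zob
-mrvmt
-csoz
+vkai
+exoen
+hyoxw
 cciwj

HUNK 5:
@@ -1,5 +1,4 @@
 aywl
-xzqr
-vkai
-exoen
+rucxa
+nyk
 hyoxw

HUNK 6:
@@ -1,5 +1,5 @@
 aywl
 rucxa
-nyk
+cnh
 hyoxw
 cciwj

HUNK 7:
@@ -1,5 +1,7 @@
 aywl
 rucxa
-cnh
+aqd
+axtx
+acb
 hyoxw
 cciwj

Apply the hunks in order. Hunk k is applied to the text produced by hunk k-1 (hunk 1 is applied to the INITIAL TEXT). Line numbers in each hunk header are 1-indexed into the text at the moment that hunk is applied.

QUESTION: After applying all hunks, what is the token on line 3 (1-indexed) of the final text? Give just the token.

Hunk 1: at line 1 remove [ymq] add [bdlmb] -> 7 lines: aywl yvsm bdlmb zob zbfcx csoz cciwj
Hunk 2: at line 1 remove [yvsm,bdlmb] add [xzqr] -> 6 lines: aywl xzqr zob zbfcx csoz cciwj
Hunk 3: at line 2 remove [zbfcx] add [mrvmt] -> 6 lines: aywl xzqr zob mrvmt csoz cciwj
Hunk 4: at line 2 remove [zob,mrvmt,csoz] add [vkai,exoen,hyoxw] -> 6 lines: aywl xzqr vkai exoen hyoxw cciwj
Hunk 5: at line 1 remove [xzqr,vkai,exoen] add [rucxa,nyk] -> 5 lines: aywl rucxa nyk hyoxw cciwj
Hunk 6: at line 1 remove [nyk] add [cnh] -> 5 lines: aywl rucxa cnh hyoxw cciwj
Hunk 7: at line 1 remove [cnh] add [aqd,axtx,acb] -> 7 lines: aywl rucxa aqd axtx acb hyoxw cciwj
Final line 3: aqd

Answer: aqd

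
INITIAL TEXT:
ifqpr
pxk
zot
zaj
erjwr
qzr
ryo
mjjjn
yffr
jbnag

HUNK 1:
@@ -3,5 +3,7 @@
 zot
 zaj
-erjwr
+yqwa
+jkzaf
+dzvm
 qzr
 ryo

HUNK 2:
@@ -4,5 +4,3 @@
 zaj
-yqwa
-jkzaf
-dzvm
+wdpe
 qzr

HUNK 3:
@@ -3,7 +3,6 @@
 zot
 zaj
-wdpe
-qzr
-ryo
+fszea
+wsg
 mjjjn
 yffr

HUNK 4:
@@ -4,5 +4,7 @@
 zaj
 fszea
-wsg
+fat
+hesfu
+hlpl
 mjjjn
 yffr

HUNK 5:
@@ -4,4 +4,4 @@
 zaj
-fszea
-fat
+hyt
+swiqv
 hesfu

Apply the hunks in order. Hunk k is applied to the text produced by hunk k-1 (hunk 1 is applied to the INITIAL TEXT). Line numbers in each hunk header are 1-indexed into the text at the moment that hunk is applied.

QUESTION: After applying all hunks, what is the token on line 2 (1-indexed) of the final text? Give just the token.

Answer: pxk

Derivation:
Hunk 1: at line 3 remove [erjwr] add [yqwa,jkzaf,dzvm] -> 12 lines: ifqpr pxk zot zaj yqwa jkzaf dzvm qzr ryo mjjjn yffr jbnag
Hunk 2: at line 4 remove [yqwa,jkzaf,dzvm] add [wdpe] -> 10 lines: ifqpr pxk zot zaj wdpe qzr ryo mjjjn yffr jbnag
Hunk 3: at line 3 remove [wdpe,qzr,ryo] add [fszea,wsg] -> 9 lines: ifqpr pxk zot zaj fszea wsg mjjjn yffr jbnag
Hunk 4: at line 4 remove [wsg] add [fat,hesfu,hlpl] -> 11 lines: ifqpr pxk zot zaj fszea fat hesfu hlpl mjjjn yffr jbnag
Hunk 5: at line 4 remove [fszea,fat] add [hyt,swiqv] -> 11 lines: ifqpr pxk zot zaj hyt swiqv hesfu hlpl mjjjn yffr jbnag
Final line 2: pxk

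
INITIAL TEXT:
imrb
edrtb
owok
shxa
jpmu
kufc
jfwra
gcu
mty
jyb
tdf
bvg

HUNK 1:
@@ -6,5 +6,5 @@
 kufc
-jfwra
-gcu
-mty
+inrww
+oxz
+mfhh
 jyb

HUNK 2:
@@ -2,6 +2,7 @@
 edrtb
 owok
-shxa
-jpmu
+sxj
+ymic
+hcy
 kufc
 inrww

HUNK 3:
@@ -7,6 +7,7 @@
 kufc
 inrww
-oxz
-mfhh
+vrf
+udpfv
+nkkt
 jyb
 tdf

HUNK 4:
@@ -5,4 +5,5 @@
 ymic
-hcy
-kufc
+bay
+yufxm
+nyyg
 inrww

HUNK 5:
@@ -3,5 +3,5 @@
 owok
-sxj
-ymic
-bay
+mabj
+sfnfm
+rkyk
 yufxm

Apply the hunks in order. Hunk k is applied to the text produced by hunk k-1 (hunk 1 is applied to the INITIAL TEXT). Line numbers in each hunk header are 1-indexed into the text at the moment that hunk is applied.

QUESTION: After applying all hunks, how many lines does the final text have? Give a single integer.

Hunk 1: at line 6 remove [jfwra,gcu,mty] add [inrww,oxz,mfhh] -> 12 lines: imrb edrtb owok shxa jpmu kufc inrww oxz mfhh jyb tdf bvg
Hunk 2: at line 2 remove [shxa,jpmu] add [sxj,ymic,hcy] -> 13 lines: imrb edrtb owok sxj ymic hcy kufc inrww oxz mfhh jyb tdf bvg
Hunk 3: at line 7 remove [oxz,mfhh] add [vrf,udpfv,nkkt] -> 14 lines: imrb edrtb owok sxj ymic hcy kufc inrww vrf udpfv nkkt jyb tdf bvg
Hunk 4: at line 5 remove [hcy,kufc] add [bay,yufxm,nyyg] -> 15 lines: imrb edrtb owok sxj ymic bay yufxm nyyg inrww vrf udpfv nkkt jyb tdf bvg
Hunk 5: at line 3 remove [sxj,ymic,bay] add [mabj,sfnfm,rkyk] -> 15 lines: imrb edrtb owok mabj sfnfm rkyk yufxm nyyg inrww vrf udpfv nkkt jyb tdf bvg
Final line count: 15

Answer: 15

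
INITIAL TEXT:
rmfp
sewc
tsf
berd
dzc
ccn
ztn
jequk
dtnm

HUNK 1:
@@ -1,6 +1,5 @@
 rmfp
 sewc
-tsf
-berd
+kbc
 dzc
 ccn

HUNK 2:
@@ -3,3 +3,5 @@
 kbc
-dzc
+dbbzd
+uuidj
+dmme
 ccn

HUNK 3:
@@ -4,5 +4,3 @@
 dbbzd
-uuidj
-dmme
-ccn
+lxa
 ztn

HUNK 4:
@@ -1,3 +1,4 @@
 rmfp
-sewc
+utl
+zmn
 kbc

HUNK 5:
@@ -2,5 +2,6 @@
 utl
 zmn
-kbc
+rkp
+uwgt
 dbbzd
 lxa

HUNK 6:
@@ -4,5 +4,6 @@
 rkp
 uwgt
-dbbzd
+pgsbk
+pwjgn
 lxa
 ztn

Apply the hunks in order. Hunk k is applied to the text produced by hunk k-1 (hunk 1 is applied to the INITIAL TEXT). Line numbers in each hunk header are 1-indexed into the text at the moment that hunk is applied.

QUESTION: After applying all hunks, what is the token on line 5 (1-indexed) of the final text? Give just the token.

Answer: uwgt

Derivation:
Hunk 1: at line 1 remove [tsf,berd] add [kbc] -> 8 lines: rmfp sewc kbc dzc ccn ztn jequk dtnm
Hunk 2: at line 3 remove [dzc] add [dbbzd,uuidj,dmme] -> 10 lines: rmfp sewc kbc dbbzd uuidj dmme ccn ztn jequk dtnm
Hunk 3: at line 4 remove [uuidj,dmme,ccn] add [lxa] -> 8 lines: rmfp sewc kbc dbbzd lxa ztn jequk dtnm
Hunk 4: at line 1 remove [sewc] add [utl,zmn] -> 9 lines: rmfp utl zmn kbc dbbzd lxa ztn jequk dtnm
Hunk 5: at line 2 remove [kbc] add [rkp,uwgt] -> 10 lines: rmfp utl zmn rkp uwgt dbbzd lxa ztn jequk dtnm
Hunk 6: at line 4 remove [dbbzd] add [pgsbk,pwjgn] -> 11 lines: rmfp utl zmn rkp uwgt pgsbk pwjgn lxa ztn jequk dtnm
Final line 5: uwgt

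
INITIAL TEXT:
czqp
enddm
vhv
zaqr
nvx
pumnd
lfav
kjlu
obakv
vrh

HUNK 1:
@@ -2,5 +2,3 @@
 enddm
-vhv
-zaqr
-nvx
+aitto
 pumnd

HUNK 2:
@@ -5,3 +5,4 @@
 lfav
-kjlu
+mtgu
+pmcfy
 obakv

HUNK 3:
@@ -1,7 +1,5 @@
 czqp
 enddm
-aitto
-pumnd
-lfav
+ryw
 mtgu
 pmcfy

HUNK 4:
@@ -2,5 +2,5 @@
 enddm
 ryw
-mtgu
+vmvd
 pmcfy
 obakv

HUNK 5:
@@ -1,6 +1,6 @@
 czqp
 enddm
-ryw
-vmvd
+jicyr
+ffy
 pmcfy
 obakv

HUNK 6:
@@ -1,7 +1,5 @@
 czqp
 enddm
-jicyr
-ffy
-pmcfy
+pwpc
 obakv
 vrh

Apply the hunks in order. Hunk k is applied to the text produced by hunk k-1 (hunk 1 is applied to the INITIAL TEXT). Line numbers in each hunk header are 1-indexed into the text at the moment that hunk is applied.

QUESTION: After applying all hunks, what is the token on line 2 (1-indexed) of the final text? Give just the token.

Hunk 1: at line 2 remove [vhv,zaqr,nvx] add [aitto] -> 8 lines: czqp enddm aitto pumnd lfav kjlu obakv vrh
Hunk 2: at line 5 remove [kjlu] add [mtgu,pmcfy] -> 9 lines: czqp enddm aitto pumnd lfav mtgu pmcfy obakv vrh
Hunk 3: at line 1 remove [aitto,pumnd,lfav] add [ryw] -> 7 lines: czqp enddm ryw mtgu pmcfy obakv vrh
Hunk 4: at line 2 remove [mtgu] add [vmvd] -> 7 lines: czqp enddm ryw vmvd pmcfy obakv vrh
Hunk 5: at line 1 remove [ryw,vmvd] add [jicyr,ffy] -> 7 lines: czqp enddm jicyr ffy pmcfy obakv vrh
Hunk 6: at line 1 remove [jicyr,ffy,pmcfy] add [pwpc] -> 5 lines: czqp enddm pwpc obakv vrh
Final line 2: enddm

Answer: enddm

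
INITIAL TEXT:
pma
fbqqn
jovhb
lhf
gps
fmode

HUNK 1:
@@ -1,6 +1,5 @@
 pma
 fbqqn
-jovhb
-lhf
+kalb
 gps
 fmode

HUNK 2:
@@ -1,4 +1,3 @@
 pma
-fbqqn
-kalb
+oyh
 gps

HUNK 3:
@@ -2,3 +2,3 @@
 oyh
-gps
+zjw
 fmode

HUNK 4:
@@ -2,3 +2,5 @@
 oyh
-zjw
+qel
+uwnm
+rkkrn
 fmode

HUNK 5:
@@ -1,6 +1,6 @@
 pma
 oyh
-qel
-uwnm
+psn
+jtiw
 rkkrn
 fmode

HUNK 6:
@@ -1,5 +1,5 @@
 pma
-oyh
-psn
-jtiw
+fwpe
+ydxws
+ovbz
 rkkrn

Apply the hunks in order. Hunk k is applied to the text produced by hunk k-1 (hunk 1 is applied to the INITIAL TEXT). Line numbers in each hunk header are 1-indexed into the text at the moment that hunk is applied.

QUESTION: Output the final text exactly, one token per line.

Answer: pma
fwpe
ydxws
ovbz
rkkrn
fmode

Derivation:
Hunk 1: at line 1 remove [jovhb,lhf] add [kalb] -> 5 lines: pma fbqqn kalb gps fmode
Hunk 2: at line 1 remove [fbqqn,kalb] add [oyh] -> 4 lines: pma oyh gps fmode
Hunk 3: at line 2 remove [gps] add [zjw] -> 4 lines: pma oyh zjw fmode
Hunk 4: at line 2 remove [zjw] add [qel,uwnm,rkkrn] -> 6 lines: pma oyh qel uwnm rkkrn fmode
Hunk 5: at line 1 remove [qel,uwnm] add [psn,jtiw] -> 6 lines: pma oyh psn jtiw rkkrn fmode
Hunk 6: at line 1 remove [oyh,psn,jtiw] add [fwpe,ydxws,ovbz] -> 6 lines: pma fwpe ydxws ovbz rkkrn fmode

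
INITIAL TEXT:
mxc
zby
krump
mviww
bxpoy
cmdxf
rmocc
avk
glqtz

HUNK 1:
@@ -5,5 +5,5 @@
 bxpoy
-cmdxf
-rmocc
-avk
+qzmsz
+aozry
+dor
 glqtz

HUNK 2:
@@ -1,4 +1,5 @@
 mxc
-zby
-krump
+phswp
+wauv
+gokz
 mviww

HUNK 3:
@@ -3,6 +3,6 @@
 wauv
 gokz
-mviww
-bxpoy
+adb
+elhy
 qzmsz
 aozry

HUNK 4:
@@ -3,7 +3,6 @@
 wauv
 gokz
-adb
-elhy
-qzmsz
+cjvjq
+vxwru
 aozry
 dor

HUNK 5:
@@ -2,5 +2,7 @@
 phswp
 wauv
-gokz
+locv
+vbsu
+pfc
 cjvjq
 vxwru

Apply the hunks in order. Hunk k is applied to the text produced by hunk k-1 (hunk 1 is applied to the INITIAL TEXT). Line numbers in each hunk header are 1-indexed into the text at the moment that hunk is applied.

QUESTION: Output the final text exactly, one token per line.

Answer: mxc
phswp
wauv
locv
vbsu
pfc
cjvjq
vxwru
aozry
dor
glqtz

Derivation:
Hunk 1: at line 5 remove [cmdxf,rmocc,avk] add [qzmsz,aozry,dor] -> 9 lines: mxc zby krump mviww bxpoy qzmsz aozry dor glqtz
Hunk 2: at line 1 remove [zby,krump] add [phswp,wauv,gokz] -> 10 lines: mxc phswp wauv gokz mviww bxpoy qzmsz aozry dor glqtz
Hunk 3: at line 3 remove [mviww,bxpoy] add [adb,elhy] -> 10 lines: mxc phswp wauv gokz adb elhy qzmsz aozry dor glqtz
Hunk 4: at line 3 remove [adb,elhy,qzmsz] add [cjvjq,vxwru] -> 9 lines: mxc phswp wauv gokz cjvjq vxwru aozry dor glqtz
Hunk 5: at line 2 remove [gokz] add [locv,vbsu,pfc] -> 11 lines: mxc phswp wauv locv vbsu pfc cjvjq vxwru aozry dor glqtz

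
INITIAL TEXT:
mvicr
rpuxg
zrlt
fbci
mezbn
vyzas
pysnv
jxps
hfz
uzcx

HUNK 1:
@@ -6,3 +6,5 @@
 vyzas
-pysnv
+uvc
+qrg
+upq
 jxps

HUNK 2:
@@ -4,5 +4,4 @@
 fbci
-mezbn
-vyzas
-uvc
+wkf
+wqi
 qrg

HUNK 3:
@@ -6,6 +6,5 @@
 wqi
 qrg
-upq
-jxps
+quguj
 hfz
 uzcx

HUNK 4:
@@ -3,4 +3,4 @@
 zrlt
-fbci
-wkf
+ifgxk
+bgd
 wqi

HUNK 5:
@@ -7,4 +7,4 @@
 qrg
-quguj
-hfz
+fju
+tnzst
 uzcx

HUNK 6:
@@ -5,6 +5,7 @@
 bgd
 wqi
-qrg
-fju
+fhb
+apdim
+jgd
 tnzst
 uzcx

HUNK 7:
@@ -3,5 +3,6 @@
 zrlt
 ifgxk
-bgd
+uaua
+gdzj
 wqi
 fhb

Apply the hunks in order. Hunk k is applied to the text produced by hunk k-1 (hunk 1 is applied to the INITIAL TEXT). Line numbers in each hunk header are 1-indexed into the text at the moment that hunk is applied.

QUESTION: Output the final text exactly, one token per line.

Answer: mvicr
rpuxg
zrlt
ifgxk
uaua
gdzj
wqi
fhb
apdim
jgd
tnzst
uzcx

Derivation:
Hunk 1: at line 6 remove [pysnv] add [uvc,qrg,upq] -> 12 lines: mvicr rpuxg zrlt fbci mezbn vyzas uvc qrg upq jxps hfz uzcx
Hunk 2: at line 4 remove [mezbn,vyzas,uvc] add [wkf,wqi] -> 11 lines: mvicr rpuxg zrlt fbci wkf wqi qrg upq jxps hfz uzcx
Hunk 3: at line 6 remove [upq,jxps] add [quguj] -> 10 lines: mvicr rpuxg zrlt fbci wkf wqi qrg quguj hfz uzcx
Hunk 4: at line 3 remove [fbci,wkf] add [ifgxk,bgd] -> 10 lines: mvicr rpuxg zrlt ifgxk bgd wqi qrg quguj hfz uzcx
Hunk 5: at line 7 remove [quguj,hfz] add [fju,tnzst] -> 10 lines: mvicr rpuxg zrlt ifgxk bgd wqi qrg fju tnzst uzcx
Hunk 6: at line 5 remove [qrg,fju] add [fhb,apdim,jgd] -> 11 lines: mvicr rpuxg zrlt ifgxk bgd wqi fhb apdim jgd tnzst uzcx
Hunk 7: at line 3 remove [bgd] add [uaua,gdzj] -> 12 lines: mvicr rpuxg zrlt ifgxk uaua gdzj wqi fhb apdim jgd tnzst uzcx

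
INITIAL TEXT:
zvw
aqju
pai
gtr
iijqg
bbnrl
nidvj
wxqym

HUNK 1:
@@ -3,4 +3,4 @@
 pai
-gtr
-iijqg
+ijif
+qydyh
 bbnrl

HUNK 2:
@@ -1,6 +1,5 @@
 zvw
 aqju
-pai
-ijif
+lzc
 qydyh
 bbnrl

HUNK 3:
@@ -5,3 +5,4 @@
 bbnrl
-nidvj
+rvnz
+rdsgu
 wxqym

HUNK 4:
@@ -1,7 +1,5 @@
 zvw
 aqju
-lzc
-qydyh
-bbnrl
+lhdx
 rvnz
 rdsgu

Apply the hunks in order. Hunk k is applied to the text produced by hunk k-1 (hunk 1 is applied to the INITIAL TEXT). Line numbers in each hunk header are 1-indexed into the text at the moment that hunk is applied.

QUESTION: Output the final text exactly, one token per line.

Hunk 1: at line 3 remove [gtr,iijqg] add [ijif,qydyh] -> 8 lines: zvw aqju pai ijif qydyh bbnrl nidvj wxqym
Hunk 2: at line 1 remove [pai,ijif] add [lzc] -> 7 lines: zvw aqju lzc qydyh bbnrl nidvj wxqym
Hunk 3: at line 5 remove [nidvj] add [rvnz,rdsgu] -> 8 lines: zvw aqju lzc qydyh bbnrl rvnz rdsgu wxqym
Hunk 4: at line 1 remove [lzc,qydyh,bbnrl] add [lhdx] -> 6 lines: zvw aqju lhdx rvnz rdsgu wxqym

Answer: zvw
aqju
lhdx
rvnz
rdsgu
wxqym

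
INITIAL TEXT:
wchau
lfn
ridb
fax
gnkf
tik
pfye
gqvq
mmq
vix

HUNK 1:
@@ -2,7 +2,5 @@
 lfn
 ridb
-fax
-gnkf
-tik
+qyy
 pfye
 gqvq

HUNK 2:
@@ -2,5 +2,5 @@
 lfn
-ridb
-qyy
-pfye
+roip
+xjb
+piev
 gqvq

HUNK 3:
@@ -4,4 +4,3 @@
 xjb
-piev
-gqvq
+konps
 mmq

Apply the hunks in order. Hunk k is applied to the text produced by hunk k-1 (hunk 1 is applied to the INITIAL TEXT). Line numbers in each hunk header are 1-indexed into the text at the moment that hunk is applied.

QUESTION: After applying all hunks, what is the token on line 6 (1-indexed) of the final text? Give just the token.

Hunk 1: at line 2 remove [fax,gnkf,tik] add [qyy] -> 8 lines: wchau lfn ridb qyy pfye gqvq mmq vix
Hunk 2: at line 2 remove [ridb,qyy,pfye] add [roip,xjb,piev] -> 8 lines: wchau lfn roip xjb piev gqvq mmq vix
Hunk 3: at line 4 remove [piev,gqvq] add [konps] -> 7 lines: wchau lfn roip xjb konps mmq vix
Final line 6: mmq

Answer: mmq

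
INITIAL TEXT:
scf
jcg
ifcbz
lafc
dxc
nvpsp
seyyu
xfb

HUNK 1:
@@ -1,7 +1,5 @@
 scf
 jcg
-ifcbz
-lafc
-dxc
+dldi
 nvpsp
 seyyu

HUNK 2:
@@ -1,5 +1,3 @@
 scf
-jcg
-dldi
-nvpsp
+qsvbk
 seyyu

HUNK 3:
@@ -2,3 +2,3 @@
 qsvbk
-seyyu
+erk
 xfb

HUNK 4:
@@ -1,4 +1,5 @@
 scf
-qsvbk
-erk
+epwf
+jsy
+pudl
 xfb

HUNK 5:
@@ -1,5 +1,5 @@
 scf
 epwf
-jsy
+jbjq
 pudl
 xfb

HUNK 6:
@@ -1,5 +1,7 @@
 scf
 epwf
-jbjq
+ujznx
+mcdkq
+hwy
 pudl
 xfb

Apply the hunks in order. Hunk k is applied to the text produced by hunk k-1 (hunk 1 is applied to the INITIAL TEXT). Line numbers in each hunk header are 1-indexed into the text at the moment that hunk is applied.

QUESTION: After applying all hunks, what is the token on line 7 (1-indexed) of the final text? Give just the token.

Hunk 1: at line 1 remove [ifcbz,lafc,dxc] add [dldi] -> 6 lines: scf jcg dldi nvpsp seyyu xfb
Hunk 2: at line 1 remove [jcg,dldi,nvpsp] add [qsvbk] -> 4 lines: scf qsvbk seyyu xfb
Hunk 3: at line 2 remove [seyyu] add [erk] -> 4 lines: scf qsvbk erk xfb
Hunk 4: at line 1 remove [qsvbk,erk] add [epwf,jsy,pudl] -> 5 lines: scf epwf jsy pudl xfb
Hunk 5: at line 1 remove [jsy] add [jbjq] -> 5 lines: scf epwf jbjq pudl xfb
Hunk 6: at line 1 remove [jbjq] add [ujznx,mcdkq,hwy] -> 7 lines: scf epwf ujznx mcdkq hwy pudl xfb
Final line 7: xfb

Answer: xfb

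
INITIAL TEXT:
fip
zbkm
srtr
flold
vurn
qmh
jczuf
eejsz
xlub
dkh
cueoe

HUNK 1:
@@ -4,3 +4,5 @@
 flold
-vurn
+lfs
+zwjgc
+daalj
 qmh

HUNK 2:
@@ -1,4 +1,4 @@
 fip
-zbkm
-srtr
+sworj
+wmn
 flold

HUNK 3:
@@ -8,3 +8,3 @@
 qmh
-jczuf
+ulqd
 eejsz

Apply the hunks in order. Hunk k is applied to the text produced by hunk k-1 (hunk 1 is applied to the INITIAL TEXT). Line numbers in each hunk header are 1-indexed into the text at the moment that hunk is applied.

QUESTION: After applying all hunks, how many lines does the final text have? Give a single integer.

Answer: 13

Derivation:
Hunk 1: at line 4 remove [vurn] add [lfs,zwjgc,daalj] -> 13 lines: fip zbkm srtr flold lfs zwjgc daalj qmh jczuf eejsz xlub dkh cueoe
Hunk 2: at line 1 remove [zbkm,srtr] add [sworj,wmn] -> 13 lines: fip sworj wmn flold lfs zwjgc daalj qmh jczuf eejsz xlub dkh cueoe
Hunk 3: at line 8 remove [jczuf] add [ulqd] -> 13 lines: fip sworj wmn flold lfs zwjgc daalj qmh ulqd eejsz xlub dkh cueoe
Final line count: 13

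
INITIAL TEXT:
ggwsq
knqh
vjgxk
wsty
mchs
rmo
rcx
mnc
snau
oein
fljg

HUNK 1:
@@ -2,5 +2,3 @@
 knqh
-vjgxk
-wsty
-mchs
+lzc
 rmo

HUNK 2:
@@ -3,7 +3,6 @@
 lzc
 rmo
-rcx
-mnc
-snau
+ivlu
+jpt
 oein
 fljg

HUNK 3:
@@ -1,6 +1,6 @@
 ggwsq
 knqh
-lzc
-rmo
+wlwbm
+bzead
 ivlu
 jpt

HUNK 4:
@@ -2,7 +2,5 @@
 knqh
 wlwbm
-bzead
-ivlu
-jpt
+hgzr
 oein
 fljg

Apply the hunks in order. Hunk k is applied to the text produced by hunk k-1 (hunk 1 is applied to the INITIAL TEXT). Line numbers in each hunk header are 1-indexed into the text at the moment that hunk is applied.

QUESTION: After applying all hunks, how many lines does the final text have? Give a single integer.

Answer: 6

Derivation:
Hunk 1: at line 2 remove [vjgxk,wsty,mchs] add [lzc] -> 9 lines: ggwsq knqh lzc rmo rcx mnc snau oein fljg
Hunk 2: at line 3 remove [rcx,mnc,snau] add [ivlu,jpt] -> 8 lines: ggwsq knqh lzc rmo ivlu jpt oein fljg
Hunk 3: at line 1 remove [lzc,rmo] add [wlwbm,bzead] -> 8 lines: ggwsq knqh wlwbm bzead ivlu jpt oein fljg
Hunk 4: at line 2 remove [bzead,ivlu,jpt] add [hgzr] -> 6 lines: ggwsq knqh wlwbm hgzr oein fljg
Final line count: 6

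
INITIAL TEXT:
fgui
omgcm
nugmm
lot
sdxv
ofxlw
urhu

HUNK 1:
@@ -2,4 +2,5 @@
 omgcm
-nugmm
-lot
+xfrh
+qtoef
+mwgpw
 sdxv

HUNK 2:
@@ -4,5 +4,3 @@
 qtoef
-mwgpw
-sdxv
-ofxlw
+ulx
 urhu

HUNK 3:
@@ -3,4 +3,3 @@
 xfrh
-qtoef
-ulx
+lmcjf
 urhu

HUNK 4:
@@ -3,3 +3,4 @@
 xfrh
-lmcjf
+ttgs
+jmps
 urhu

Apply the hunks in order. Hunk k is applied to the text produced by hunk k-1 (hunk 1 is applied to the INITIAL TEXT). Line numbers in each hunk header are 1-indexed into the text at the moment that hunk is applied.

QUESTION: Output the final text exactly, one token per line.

Answer: fgui
omgcm
xfrh
ttgs
jmps
urhu

Derivation:
Hunk 1: at line 2 remove [nugmm,lot] add [xfrh,qtoef,mwgpw] -> 8 lines: fgui omgcm xfrh qtoef mwgpw sdxv ofxlw urhu
Hunk 2: at line 4 remove [mwgpw,sdxv,ofxlw] add [ulx] -> 6 lines: fgui omgcm xfrh qtoef ulx urhu
Hunk 3: at line 3 remove [qtoef,ulx] add [lmcjf] -> 5 lines: fgui omgcm xfrh lmcjf urhu
Hunk 4: at line 3 remove [lmcjf] add [ttgs,jmps] -> 6 lines: fgui omgcm xfrh ttgs jmps urhu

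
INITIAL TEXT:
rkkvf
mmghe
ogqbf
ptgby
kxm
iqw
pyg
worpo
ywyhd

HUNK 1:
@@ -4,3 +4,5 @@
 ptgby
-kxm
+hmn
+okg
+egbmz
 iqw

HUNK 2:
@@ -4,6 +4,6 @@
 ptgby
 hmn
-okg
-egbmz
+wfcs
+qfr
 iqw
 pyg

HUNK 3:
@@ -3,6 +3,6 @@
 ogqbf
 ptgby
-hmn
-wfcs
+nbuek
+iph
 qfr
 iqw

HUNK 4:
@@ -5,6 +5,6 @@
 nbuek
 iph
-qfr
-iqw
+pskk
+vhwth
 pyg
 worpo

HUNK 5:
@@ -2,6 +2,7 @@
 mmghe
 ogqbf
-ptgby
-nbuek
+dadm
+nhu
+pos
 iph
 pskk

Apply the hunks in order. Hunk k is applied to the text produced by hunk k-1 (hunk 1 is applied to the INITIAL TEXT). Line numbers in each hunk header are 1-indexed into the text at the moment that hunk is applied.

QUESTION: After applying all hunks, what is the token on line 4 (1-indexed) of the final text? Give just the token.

Answer: dadm

Derivation:
Hunk 1: at line 4 remove [kxm] add [hmn,okg,egbmz] -> 11 lines: rkkvf mmghe ogqbf ptgby hmn okg egbmz iqw pyg worpo ywyhd
Hunk 2: at line 4 remove [okg,egbmz] add [wfcs,qfr] -> 11 lines: rkkvf mmghe ogqbf ptgby hmn wfcs qfr iqw pyg worpo ywyhd
Hunk 3: at line 3 remove [hmn,wfcs] add [nbuek,iph] -> 11 lines: rkkvf mmghe ogqbf ptgby nbuek iph qfr iqw pyg worpo ywyhd
Hunk 4: at line 5 remove [qfr,iqw] add [pskk,vhwth] -> 11 lines: rkkvf mmghe ogqbf ptgby nbuek iph pskk vhwth pyg worpo ywyhd
Hunk 5: at line 2 remove [ptgby,nbuek] add [dadm,nhu,pos] -> 12 lines: rkkvf mmghe ogqbf dadm nhu pos iph pskk vhwth pyg worpo ywyhd
Final line 4: dadm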